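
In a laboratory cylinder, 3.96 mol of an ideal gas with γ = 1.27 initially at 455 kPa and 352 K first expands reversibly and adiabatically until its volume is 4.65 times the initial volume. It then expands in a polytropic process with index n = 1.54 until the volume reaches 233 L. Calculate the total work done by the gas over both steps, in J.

18900 J

V₁ = nRT₁/P₁ = 3.96×8.314×352/455 = 25.5 L.
Step 1 — Adiabatic: TV^(γ−1) = const ⇒ T₂ = 352×(0.215)^0.270 = 232 K; PV^γ = const ⇒ P₂ = 64.6 kPa.
ΔU = nCvΔT = 3.96×30.8×(232−352) = -14600 J.
Q = 0 for an adiabatic process, so W = −ΔU = 14600 J.
State after step 1: P = 64.6 kPa, V = 118 L, T = 232 K.
Step 2 — Polytropic n=1.54: T₂ = T₁(V₁/V₂)^(n−1) = 232×(0.508)^0.54 = 161 K; P₂ = P₁(V₁/V₂)^n = 22.8 kPa.
W = (P₁V₁−P₂V₂)/(n−1) = (64.6×118−22.8×233)/0.54 = 4340 J.
ΔU = nCvΔT = 3.96×30.8×(161−232) = -8680 J.
Q = ΔU + W = -4340 J.
Net over both steps: W = 18900 J, Q = -4340 J, ΔU = -23300 J.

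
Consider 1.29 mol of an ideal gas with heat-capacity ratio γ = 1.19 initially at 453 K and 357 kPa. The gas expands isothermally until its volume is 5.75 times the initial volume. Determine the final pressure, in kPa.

V₁ = nRT₁/P₁ = 1.29×8.314×453/357 = 13.6 L.
Isothermal: T stays 453 K; PV = const ⇒ V₂ = 78.3 L, P₂ = 62.1 kPa.

62.1 kPa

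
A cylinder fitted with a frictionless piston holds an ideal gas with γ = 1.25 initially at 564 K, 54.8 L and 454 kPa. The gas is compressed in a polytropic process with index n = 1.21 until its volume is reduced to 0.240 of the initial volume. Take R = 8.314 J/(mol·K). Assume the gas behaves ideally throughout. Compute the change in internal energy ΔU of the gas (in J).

n = P₁V₁/(RT₁) = 454×54.8/(8.314×564) = 5.31 mol.
Polytropic n=1.21: T₂ = T₁(V₁/V₂)^(n−1) = 564×(4.17)^0.21 = 761 K; P₂ = P₁(V₁/V₂)^n = 2550 kPa.
For an ideal gas ΔU = nCvΔT with Cv = R/(γ−1) = 33.3 J/(mol·K).
ΔU = 5.31×33.3×(761−564) = 34800 J.

34800 J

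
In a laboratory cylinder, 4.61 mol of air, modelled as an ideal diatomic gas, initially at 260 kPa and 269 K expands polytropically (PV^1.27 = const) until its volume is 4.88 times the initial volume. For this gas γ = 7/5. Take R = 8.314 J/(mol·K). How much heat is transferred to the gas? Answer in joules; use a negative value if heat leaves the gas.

4320 J

V₁ = nRT₁/P₁ = 4.61×8.314×269/260 = 39.7 L.
Polytropic n=1.27: T₂ = T₁(V₁/V₂)^(n−1) = 269×(0.205)^0.27 = 175 K; P₂ = P₁(V₁/V₂)^n = 34.7 kPa.
W = (P₁V₁−P₂V₂)/(n−1) = (260×39.7−34.7×194)/0.27 = 13300 J.
ΔU = nCvΔT = 4.61×20.8×(175−269) = -8970 J.
Q = ΔU + W = 4320 J.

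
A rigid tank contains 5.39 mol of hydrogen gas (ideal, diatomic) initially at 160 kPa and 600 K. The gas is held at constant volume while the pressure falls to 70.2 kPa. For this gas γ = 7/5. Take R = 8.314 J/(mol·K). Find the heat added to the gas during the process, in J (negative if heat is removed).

V₁ = nRT₁/P₁ = 5.39×8.314×600/160 = 168 L.
Isochoric: V stays 168 L; P/T = const ⇒ T₂ = 263 K, P₂ = 70.2 kPa.
W = 0 (no volume change).
ΔU = nCvΔT = 5.39×20.8×(263−600) = -37700 J.
Q = ΔU = -37700 J.

-37700 J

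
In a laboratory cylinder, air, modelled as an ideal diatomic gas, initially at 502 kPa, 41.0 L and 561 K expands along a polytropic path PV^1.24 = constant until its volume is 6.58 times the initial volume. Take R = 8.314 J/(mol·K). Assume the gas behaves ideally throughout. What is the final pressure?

Polytropic n=1.24: T₂ = T₁(V₁/V₂)^(n−1) = 561×(0.152)^0.24 = 357 K; P₂ = P₁(V₁/V₂)^n = 48.5 kPa.

48.5 kPa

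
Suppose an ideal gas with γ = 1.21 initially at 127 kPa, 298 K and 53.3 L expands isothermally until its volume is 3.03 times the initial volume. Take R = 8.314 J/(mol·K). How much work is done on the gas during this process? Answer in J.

-7500 J

n = P₁V₁/(RT₁) = 127×53.3/(8.314×298) = 2.73 mol.
Isothermal: T stays 298 K; PV = const ⇒ V₂ = 161 L, P₂ = 41.9 kPa.
W = nRT ln(V₂/V₁) = 2.73×8.314×298×ln(3.03) = 7500 J.
Work done on the gas = −W_by = -7500 J.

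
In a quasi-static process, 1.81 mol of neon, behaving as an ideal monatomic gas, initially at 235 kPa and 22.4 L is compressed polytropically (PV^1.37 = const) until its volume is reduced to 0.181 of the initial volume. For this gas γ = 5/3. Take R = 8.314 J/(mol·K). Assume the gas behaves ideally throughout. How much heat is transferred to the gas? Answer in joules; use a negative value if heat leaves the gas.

-5590 J

T₁ = P₁V₁/(nR) = 235×22.4/(1.81×8.314) = 350 K.
Polytropic n=1.37: T₂ = T₁(V₁/V₂)^(n−1) = 350×(5.52)^0.37 = 658 K; P₂ = P₁(V₁/V₂)^n = 2440 kPa.
W = (P₁V₁−P₂V₂)/(n−1) = (235×22.4−2440×4.05)/0.37 = -12600 J.
ΔU = nCvΔT = 1.81×12.5×(658−350) = 6970 J.
Q = ΔU + W = -5590 J.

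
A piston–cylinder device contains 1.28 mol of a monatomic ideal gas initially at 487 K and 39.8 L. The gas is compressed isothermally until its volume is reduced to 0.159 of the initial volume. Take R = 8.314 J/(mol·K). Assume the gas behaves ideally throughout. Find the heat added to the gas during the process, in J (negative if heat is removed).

-9530 J

P₁ = nRT₁/V₁ = 1.28×8.314×487/39.8 = 130 kPa.
Isothermal: T stays 487 K; PV = const ⇒ V₂ = 6.33 L, P₂ = 819 kPa.
ΔU = 0 (ideal gas, T constant).
W = nRT ln(V₂/V₁) = 1.28×8.314×487×ln(0.159) = -9530 J.
Q = ΔU + W = -9530 J.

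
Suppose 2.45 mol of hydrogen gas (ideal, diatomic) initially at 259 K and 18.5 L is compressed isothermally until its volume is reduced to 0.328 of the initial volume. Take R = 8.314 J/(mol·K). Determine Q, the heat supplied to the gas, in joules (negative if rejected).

P₁ = nRT₁/V₁ = 2.45×8.314×259/18.5 = 285 kPa.
Isothermal: T stays 259 K; PV = const ⇒ V₂ = 6.07 L, P₂ = 869 kPa.
ΔU = 0 (ideal gas, T constant).
W = nRT ln(V₂/V₁) = 2.45×8.314×259×ln(0.328) = -5880 J.
Q = ΔU + W = -5880 J.

-5880 J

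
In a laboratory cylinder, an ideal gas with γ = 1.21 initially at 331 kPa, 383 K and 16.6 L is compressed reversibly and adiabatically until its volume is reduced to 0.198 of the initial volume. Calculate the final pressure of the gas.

Adiabatic: TV^(γ−1) = const ⇒ T₂ = 383×(5.05)^0.210 = 538 K; PV^γ = const ⇒ P₂ = 2350 kPa.

2350 kPa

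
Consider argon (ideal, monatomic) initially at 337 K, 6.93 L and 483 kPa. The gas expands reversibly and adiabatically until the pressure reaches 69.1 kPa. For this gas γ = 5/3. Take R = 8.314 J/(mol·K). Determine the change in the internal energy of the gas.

-2710 J

n = P₁V₁/(RT₁) = 483×6.93/(8.314×337) = 1.19 mol.
Adiabatic: T₂/T₁ = (P₂/P₁)^((γ−1)/γ) ⇒ T₂ = 337×(0.143)^0.400 = 155 K; V₂ = 22.3 L.
For an ideal gas ΔU = nCvΔT with Cv = (3/2)R = 12.5 J/(mol·K).
ΔU = 1.19×12.5×(155−337) = -2710 J.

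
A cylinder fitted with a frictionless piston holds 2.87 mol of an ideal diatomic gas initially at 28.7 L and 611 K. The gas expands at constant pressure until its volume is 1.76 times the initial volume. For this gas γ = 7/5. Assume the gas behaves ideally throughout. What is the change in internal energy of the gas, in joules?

P₁ = nRT₁/V₁ = 2.87×8.314×611/28.7 = 508 kPa.
Isobaric: P stays 508 kPa; V/T = const ⇒ T₂ = 1080 K, V₂ = 50.5 L.
For an ideal gas ΔU = nCvΔT with Cv = (5/2)R = 20.8 J/(mol·K).
ΔU = 2.87×20.8×(1080−611) = 27700 J.

27700 J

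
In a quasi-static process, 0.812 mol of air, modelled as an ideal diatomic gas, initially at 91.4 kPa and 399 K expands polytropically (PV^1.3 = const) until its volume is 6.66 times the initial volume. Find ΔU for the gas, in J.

-2920 J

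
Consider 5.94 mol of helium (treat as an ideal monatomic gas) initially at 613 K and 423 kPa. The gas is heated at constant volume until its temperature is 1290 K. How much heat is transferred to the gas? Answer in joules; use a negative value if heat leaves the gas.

50200 J

V₁ = nRT₁/P₁ = 5.94×8.314×613/423 = 71.6 L.
Isochoric: V stays 71.6 L; P/T = const ⇒ T₂ = 1290 K, P₂ = 890 kPa.
W = 0 (no volume change).
ΔU = nCvΔT = 5.94×12.5×(1290−613) = 50200 J.
Q = ΔU = 50200 J.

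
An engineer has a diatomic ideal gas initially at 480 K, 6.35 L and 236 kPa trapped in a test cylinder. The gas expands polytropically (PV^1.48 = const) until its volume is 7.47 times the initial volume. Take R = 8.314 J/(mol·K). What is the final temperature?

Polytropic n=1.48: T₂ = T₁(V₁/V₂)^(n−1) = 480×(0.134)^0.48 = 183 K; P₂ = P₁(V₁/V₂)^n = 12.0 kPa.

183 K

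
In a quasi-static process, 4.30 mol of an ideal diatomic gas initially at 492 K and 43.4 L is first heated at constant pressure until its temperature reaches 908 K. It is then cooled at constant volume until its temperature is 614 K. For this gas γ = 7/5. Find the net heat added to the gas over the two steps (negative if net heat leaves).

25800 J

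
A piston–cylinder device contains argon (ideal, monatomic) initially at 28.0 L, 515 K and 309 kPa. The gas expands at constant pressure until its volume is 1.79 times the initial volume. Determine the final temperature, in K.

922 K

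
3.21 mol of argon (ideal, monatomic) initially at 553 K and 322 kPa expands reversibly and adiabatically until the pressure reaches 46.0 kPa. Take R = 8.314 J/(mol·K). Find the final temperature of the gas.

254 K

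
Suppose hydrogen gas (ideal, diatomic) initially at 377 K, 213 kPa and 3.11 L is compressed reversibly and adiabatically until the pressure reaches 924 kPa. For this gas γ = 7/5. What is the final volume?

Adiabatic: T₂/T₁ = (P₂/P₁)^((γ−1)/γ) ⇒ T₂ = 377×(4.34)^0.286 = 573 K; V₂ = 1.09 L.

1.09 L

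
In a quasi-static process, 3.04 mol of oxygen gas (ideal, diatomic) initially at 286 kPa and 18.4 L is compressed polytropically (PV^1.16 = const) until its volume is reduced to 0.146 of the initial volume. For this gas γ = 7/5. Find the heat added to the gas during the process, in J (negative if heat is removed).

-7110 J

T₁ = P₁V₁/(nR) = 286×18.4/(3.04×8.314) = 208 K.
Polytropic n=1.16: T₂ = T₁(V₁/V₂)^(n−1) = 208×(6.85)^0.16 = 283 K; P₂ = P₁(V₁/V₂)^n = 2670 kPa.
W = (P₁V₁−P₂V₂)/(n−1) = (286×18.4−2670×2.69)/0.16 = -11900 J.
ΔU = nCvΔT = 3.04×20.8×(283−208) = 4740 J.
Q = ΔU + W = -7110 J.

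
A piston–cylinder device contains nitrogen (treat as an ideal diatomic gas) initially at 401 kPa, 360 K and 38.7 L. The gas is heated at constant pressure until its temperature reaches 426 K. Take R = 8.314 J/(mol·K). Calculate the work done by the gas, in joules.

2850 J

n = P₁V₁/(RT₁) = 401×38.7/(8.314×360) = 5.18 mol.
Isobaric: P stays 401 kPa; V/T = const ⇒ T₂ = 426 K, V₂ = 45.8 L.
W = PΔV = 401×(45.8−38.7) kPa·L = 2850 J.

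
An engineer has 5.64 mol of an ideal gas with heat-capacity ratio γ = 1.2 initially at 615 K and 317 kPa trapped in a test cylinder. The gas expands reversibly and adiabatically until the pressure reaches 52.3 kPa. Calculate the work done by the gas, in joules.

37400 J

V₁ = nRT₁/P₁ = 5.64×8.314×615/317 = 91.0 L.
Adiabatic: T₂/T₁ = (P₂/P₁)^((γ−1)/γ) ⇒ T₂ = 615×(0.165)^0.167 = 455 K; V₂ = 408 L.
ΔU = nCvΔT = 5.64×41.6×(455−615) = -37400 J.
Q = 0 for an adiabatic process, so W = −ΔU = 37400 J.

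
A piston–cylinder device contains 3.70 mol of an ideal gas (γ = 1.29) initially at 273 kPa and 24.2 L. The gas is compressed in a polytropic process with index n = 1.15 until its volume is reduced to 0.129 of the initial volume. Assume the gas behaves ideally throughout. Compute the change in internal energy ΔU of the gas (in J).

T₁ = P₁V₁/(nR) = 273×24.2/(3.70×8.314) = 215 K.
Polytropic n=1.15: T₂ = T₁(V₁/V₂)^(n−1) = 215×(7.75)^0.15 = 292 K; P₂ = P₁(V₁/V₂)^n = 2880 kPa.
For an ideal gas ΔU = nCvΔT with Cv = R/(γ−1) = 28.7 J/(mol·K).
ΔU = 3.70×28.7×(292−215) = 8190 J.

8190 J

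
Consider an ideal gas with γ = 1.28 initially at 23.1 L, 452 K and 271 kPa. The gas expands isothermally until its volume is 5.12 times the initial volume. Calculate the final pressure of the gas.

52.9 kPa

Isothermal: T stays 452 K; PV = const ⇒ V₂ = 118 L, P₂ = 52.9 kPa.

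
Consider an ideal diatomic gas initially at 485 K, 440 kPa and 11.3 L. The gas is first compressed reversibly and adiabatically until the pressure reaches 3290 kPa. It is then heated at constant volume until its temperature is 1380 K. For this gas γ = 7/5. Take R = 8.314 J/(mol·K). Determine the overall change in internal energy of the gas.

n = P₁V₁/(RT₁) = 440×11.3/(8.314×485) = 1.23 mol.
Step 1 — Adiabatic: T₂/T₁ = (P₂/P₁)^((γ−1)/γ) ⇒ T₂ = 485×(7.48)^0.286 = 862 K; V₂ = 2.69 L.
ΔU = nCvΔT = 1.23×20.8×(862−485) = 9660 J.
Q = 0 for an adiabatic process, so W = −ΔU = -9660 J.
State after step 1: P = 3290 kPa, V = 2.69 L, T = 862 K.
Step 2 — Isochoric: V stays 2.69 L; P/T = const ⇒ T₂ = 1380 K, P₂ = 5270 kPa.
W = 0 (no volume change).
ΔU = nCvΔT = 1.23×20.8×(1380−862) = 13300 J.
Q = ΔU = 13300 J.
Net over both steps: W = -9660 J, Q = 13300 J, ΔU = 22900 J.

22900 J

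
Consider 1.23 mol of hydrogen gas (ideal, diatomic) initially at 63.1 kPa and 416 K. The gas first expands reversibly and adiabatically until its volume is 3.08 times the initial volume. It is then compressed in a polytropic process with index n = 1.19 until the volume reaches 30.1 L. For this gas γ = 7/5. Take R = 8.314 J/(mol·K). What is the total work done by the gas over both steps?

V₁ = nRT₁/P₁ = 1.23×8.314×416/63.1 = 67.4 L.
Step 1 — Adiabatic: TV^(γ−1) = const ⇒ T₂ = 416×(0.325)^0.400 = 265 K; PV^γ = const ⇒ P₂ = 13.1 kPa.
ΔU = nCvΔT = 1.23×20.8×(265−416) = -3850 J.
Q = 0 for an adiabatic process, so W = −ΔU = 3850 J.
State after step 1: P = 13.1 kPa, V = 208 L, T = 265 K.
Step 2 — Polytropic n=1.19: T₂ = T₁(V₁/V₂)^(n−1) = 265×(6.90)^0.19 = 383 K; P₂ = P₁(V₁/V₂)^n = 130 kPa.
W = (P₁V₁−P₂V₂)/(n−1) = (13.1×208−130×30.1)/0.19 = -6330 J.
ΔU = nCvΔT = 1.23×20.8×(383−265) = 3010 J.
Q = ΔU + W = -3320 J.
Net over both steps: W = -2480 J, Q = -3320 J, ΔU = -847 J.

-2480 J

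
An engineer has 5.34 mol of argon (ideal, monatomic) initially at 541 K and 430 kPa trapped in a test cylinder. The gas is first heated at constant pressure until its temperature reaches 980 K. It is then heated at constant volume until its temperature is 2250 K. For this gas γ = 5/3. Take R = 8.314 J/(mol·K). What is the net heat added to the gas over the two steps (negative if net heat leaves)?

133000 J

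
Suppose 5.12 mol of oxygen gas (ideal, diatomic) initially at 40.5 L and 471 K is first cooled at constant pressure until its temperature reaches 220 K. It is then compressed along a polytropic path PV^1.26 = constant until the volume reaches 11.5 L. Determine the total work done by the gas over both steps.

-15700 J

P₁ = nRT₁/V₁ = 5.12×8.314×471/40.5 = 495 kPa.
Step 1 — Isobaric: P stays 495 kPa; V/T = const ⇒ T₂ = 220 K, V₂ = 18.9 L.
W = PΔV = 495×(18.9−40.5) kPa·L = -10700 J.
ΔU = nCvΔT = 5.12×20.8×(220−471) = -26700 J.
Q = ΔU + W = nCpΔT = -37400 J.
State after step 1: P = 495 kPa, V = 18.9 L, T = 220 K.
Step 2 — Polytropic n=1.26: T₂ = T₁(V₁/V₂)^(n−1) = 220×(1.64)^0.26 = 250 K; P₂ = P₁(V₁/V₂)^n = 927 kPa.
W = (P₁V₁−P₂V₂)/(n−1) = (495×18.9−927×11.5)/0.26 = -4980 J.
ΔU = nCvΔT = 5.12×20.8×(250−220) = 3230 J.
Q = ΔU + W = -1740 J.
Net over both steps: W = -15700 J, Q = -39100 J, ΔU = -23500 J.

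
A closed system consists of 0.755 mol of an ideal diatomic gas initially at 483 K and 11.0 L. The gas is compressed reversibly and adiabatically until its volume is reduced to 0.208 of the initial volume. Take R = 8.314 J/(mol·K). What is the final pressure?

P₁ = nRT₁/V₁ = 0.755×8.314×483/11.0 = 276 kPa.
Adiabatic: TV^(γ−1) = const ⇒ T₂ = 483×(4.81)^0.400 = 905 K; PV^γ = const ⇒ P₂ = 2480 kPa.

2480 kPa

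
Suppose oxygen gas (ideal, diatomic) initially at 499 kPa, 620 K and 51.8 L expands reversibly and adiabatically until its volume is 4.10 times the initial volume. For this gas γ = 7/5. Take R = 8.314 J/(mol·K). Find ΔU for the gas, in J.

-27900 J

n = P₁V₁/(RT₁) = 499×51.8/(8.314×620) = 5.01 mol.
Adiabatic: TV^(γ−1) = const ⇒ T₂ = 620×(0.244)^0.400 = 353 K; PV^γ = const ⇒ P₂ = 69.2 kPa.
For an ideal gas ΔU = nCvΔT with Cv = (5/2)R = 20.8 J/(mol·K).
ΔU = 5.01×20.8×(353−620) = -27900 J.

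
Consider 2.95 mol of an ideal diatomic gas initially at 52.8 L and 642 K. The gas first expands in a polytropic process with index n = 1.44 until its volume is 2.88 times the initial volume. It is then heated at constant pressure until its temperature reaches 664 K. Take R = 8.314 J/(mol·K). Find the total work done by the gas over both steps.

19700 J

P₁ = nRT₁/V₁ = 2.95×8.314×642/52.8 = 298 kPa.
Step 1 — Polytropic n=1.44: T₂ = T₁(V₁/V₂)^(n−1) = 642×(0.347)^0.44 = 403 K; P₂ = P₁(V₁/V₂)^n = 65.0 kPa.
W = (P₁V₁−P₂V₂)/(n−1) = (298×52.8−65.0×152)/0.44 = 13300 J.
ΔU = nCvΔT = 2.95×20.8×(403−642) = -14600 J.
Q = ΔU + W = -1330 J.
State after step 1: P = 65.0 kPa, V = 152 L, T = 403 K.
Step 2 — Isobaric: P stays 65.0 kPa; V/T = const ⇒ T₂ = 664 K, V₂ = 250 L.
W = PΔV = 65.0×(250−152) kPa·L = 6400 J.
ΔU = nCvΔT = 2.95×20.8×(664−403) = 16000 J.
Q = ΔU + W = nCpΔT = 22400 J.
Net over both steps: W = 19700 J, Q = 21100 J, ΔU = 1350 J.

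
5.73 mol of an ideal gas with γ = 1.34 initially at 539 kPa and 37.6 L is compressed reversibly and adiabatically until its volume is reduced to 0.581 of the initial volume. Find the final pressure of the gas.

T₁ = P₁V₁/(nR) = 539×37.6/(5.73×8.314) = 425 K.
Adiabatic: TV^(γ−1) = const ⇒ T₂ = 425×(1.72)^0.340 = 512 K; PV^γ = const ⇒ P₂ = 1120 kPa.

1120 kPa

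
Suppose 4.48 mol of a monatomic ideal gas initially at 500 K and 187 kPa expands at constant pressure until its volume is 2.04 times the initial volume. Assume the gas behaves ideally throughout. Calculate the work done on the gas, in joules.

-19400 J

V₁ = nRT₁/P₁ = 4.48×8.314×500/187 = 99.6 L.
Isobaric: P stays 187 kPa; V/T = const ⇒ T₂ = 1020 K, V₂ = 203 L.
W = PΔV = 187×(203−99.6) kPa·L = 19400 J.
Work done on the gas = −W_by = -19400 J.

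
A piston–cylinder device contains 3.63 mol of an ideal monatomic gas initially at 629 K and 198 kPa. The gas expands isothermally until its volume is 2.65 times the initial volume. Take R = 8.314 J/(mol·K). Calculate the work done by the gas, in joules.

18500 J

V₁ = nRT₁/P₁ = 3.63×8.314×629/198 = 95.9 L.
Isothermal: T stays 629 K; PV = const ⇒ V₂ = 254 L, P₂ = 74.7 kPa.
W = nRT ln(V₂/V₁) = 3.63×8.314×629×ln(2.65) = 18500 J.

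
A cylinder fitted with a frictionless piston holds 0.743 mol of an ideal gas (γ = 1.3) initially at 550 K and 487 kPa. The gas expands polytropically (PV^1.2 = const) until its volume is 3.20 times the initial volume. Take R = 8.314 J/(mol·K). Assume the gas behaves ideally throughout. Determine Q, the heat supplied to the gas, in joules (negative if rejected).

1180 J

V₁ = nRT₁/P₁ = 0.743×8.314×550/487 = 6.98 L.
Polytropic n=1.2: T₂ = T₁(V₁/V₂)^(n−1) = 550×(0.312)^0.20 = 436 K; P₂ = P₁(V₁/V₂)^n = 121 kPa.
W = (P₁V₁−P₂V₂)/(n−1) = (487×6.98−121×22.3)/0.20 = 3530 J.
ΔU = nCvΔT = 0.743×27.7×(436−550) = -2350 J.
Q = ΔU + W = 1180 J.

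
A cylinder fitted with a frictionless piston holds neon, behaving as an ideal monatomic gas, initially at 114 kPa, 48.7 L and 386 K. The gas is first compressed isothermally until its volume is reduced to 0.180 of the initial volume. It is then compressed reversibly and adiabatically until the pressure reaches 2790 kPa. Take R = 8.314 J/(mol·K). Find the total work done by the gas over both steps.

-16300 J

n = P₁V₁/(RT₁) = 114×48.7/(8.314×386) = 1.73 mol.
Step 1 — Isothermal: T stays 386 K; PV = const ⇒ V₂ = 8.77 L, P₂ = 633 kPa.
ΔU = 0 (ideal gas, T constant).
W = nRT ln(V₂/V₁) = 1.73×8.314×386×ln(0.180) = -9520 J.
Q = ΔU + W = -9520 J.
State after step 1: P = 633 kPa, V = 8.77 L, T = 386 K.
Step 2 — Adiabatic: T₂/T₁ = (P₂/P₁)^((γ−1)/γ) ⇒ T₂ = 386×(4.41)^0.400 = 699 K; V₂ = 3.60 L.
ΔU = nCvΔT = 1.73×12.5×(699−386) = 6740 J.
Q = 0 for an adiabatic process, so W = −ΔU = -6740 J.
Net over both steps: W = -16300 J, Q = -9520 J, ΔU = 6740 J.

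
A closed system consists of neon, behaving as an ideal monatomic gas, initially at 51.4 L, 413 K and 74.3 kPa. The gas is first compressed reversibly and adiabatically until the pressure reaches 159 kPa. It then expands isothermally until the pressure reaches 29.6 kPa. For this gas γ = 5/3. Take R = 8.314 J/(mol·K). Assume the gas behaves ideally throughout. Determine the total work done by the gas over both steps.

6670 J

n = P₁V₁/(RT₁) = 74.3×51.4/(8.314×413) = 1.11 mol.
Step 1 — Adiabatic: T₂/T₁ = (P₂/P₁)^((γ−1)/γ) ⇒ T₂ = 413×(2.14)^0.400 = 560 K; V₂ = 32.6 L.
ΔU = nCvΔT = 1.11×12.5×(560−413) = 2040 J.
Q = 0 for an adiabatic process, so W = −ΔU = -2040 J.
State after step 1: P = 159 kPa, V = 32.6 L, T = 560 K.
Step 2 — Isothermal: T stays 560 K; PV = const ⇒ V₂ = 175 L, P₂ = 29.6 kPa.
ΔU = 0 (ideal gas, T constant).
W = nRT ln(V₂/V₁) = 1.11×8.314×560×ln(5.37) = 8700 J.
Q = ΔU + W = 8700 J.
Net over both steps: W = 6670 J, Q = 8700 J, ΔU = 2040 J.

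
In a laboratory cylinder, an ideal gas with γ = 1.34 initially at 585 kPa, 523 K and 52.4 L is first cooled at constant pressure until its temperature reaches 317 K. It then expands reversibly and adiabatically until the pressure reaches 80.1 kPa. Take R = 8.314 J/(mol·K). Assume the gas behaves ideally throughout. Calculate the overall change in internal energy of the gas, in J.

n = P₁V₁/(RT₁) = 585×52.4/(8.314×523) = 7.05 mol.
Step 1 — Isobaric: P stays 585 kPa; V/T = const ⇒ T₂ = 317 K, V₂ = 31.8 L.
W = PΔV = 585×(31.8−52.4) kPa·L = -12100 J.
ΔU = nCvΔT = 7.05×24.5×(317−523) = -35500 J.
Q = ΔU + W = nCpΔT = -47600 J.
State after step 1: P = 585 kPa, V = 31.8 L, T = 317 K.
Step 2 — Adiabatic: T₂/T₁ = (P₂/P₁)^((γ−1)/γ) ⇒ T₂ = 317×(0.137)^0.254 = 191 K; V₂ = 140 L.
ΔU = nCvΔT = 7.05×24.5×(191−317) = -21700 J.
Q = 0 for an adiabatic process, so W = −ΔU = 21700 J.
Net over both steps: W = 9580 J, Q = -47600 J, ΔU = -57200 J.

-57200 J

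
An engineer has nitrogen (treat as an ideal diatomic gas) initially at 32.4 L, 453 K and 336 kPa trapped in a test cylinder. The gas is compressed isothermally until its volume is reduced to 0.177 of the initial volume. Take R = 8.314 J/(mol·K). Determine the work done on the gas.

n = P₁V₁/(RT₁) = 336×32.4/(8.314×453) = 2.89 mol.
Isothermal: T stays 453 K; PV = const ⇒ V₂ = 5.73 L, P₂ = 1900 kPa.
W = nRT ln(V₂/V₁) = 2.89×8.314×453×ln(0.177) = -18900 J.
Work done on the gas = −W_by = 18900 J.

18900 J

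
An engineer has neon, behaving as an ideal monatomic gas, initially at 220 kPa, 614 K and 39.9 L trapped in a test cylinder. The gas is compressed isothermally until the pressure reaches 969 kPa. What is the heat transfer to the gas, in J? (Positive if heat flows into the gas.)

-13000 J

n = P₁V₁/(RT₁) = 220×39.9/(8.314×614) = 1.72 mol.
Isothermal: T stays 614 K; PV = const ⇒ V₂ = 9.06 L, P₂ = 969 kPa.
ΔU = 0 (ideal gas, T constant).
W = nRT ln(V₂/V₁) = 1.72×8.314×614×ln(0.227) = -13000 J.
Q = ΔU + W = -13000 J.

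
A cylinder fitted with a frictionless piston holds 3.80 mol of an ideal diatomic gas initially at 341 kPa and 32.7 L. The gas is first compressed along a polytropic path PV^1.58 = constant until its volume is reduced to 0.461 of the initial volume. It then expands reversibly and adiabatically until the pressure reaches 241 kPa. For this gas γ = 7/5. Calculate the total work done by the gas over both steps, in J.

T₁ = P₁V₁/(nR) = 341×32.7/(3.80×8.314) = 353 K.
Step 1 — Polytropic n=1.58: T₂ = T₁(V₁/V₂)^(n−1) = 353×(2.17)^0.58 = 553 K; P₂ = P₁(V₁/V₂)^n = 1160 kPa.
W = (P₁V₁−P₂V₂)/(n−1) = (341×32.7−1160×15.1)/0.58 = -10900 J.
ΔU = nCvΔT = 3.80×20.8×(553−353) = 15800 J.
Q = ΔU + W = 4900 J.
State after step 1: P = 1160 kPa, V = 15.1 L, T = 553 K.
Step 2 — Adiabatic: T₂/T₁ = (P₂/P₁)^((γ−1)/γ) ⇒ T₂ = 553×(0.208)^0.286 = 353 K; V₂ = 46.3 L.
ΔU = nCvΔT = 3.80×20.8×(353−553) = -15800 J.
Q = 0 for an adiabatic process, so W = −ΔU = 15800 J.
Net over both steps: W = 4890 J, Q = 4900 J, ΔU = 11.0 J.

4890 J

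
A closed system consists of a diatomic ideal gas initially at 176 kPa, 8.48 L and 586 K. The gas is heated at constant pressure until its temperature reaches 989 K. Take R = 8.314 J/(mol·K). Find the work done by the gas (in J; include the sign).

n = P₁V₁/(RT₁) = 176×8.48/(8.314×586) = 0.306 mol.
Isobaric: P stays 176 kPa; V/T = const ⇒ T₂ = 989 K, V₂ = 14.3 L.
W = PΔV = 176×(14.3−8.48) kPa·L = 1030 J.

1030 J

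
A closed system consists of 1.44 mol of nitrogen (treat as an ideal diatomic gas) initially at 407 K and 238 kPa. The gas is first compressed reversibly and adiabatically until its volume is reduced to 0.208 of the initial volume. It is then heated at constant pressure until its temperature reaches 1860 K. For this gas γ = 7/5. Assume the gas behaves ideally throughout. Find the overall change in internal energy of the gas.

43500 J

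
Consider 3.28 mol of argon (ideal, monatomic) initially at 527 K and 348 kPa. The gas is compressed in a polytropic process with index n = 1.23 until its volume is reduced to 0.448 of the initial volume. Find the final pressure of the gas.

934 kPa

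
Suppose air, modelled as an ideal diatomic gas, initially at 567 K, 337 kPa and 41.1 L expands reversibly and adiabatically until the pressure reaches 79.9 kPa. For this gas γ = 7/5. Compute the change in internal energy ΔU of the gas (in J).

n = P₁V₁/(RT₁) = 337×41.1/(8.314×567) = 2.94 mol.
Adiabatic: T₂/T₁ = (P₂/P₁)^((γ−1)/γ) ⇒ T₂ = 567×(0.237)^0.286 = 376 K; V₂ = 115 L.
For an ideal gas ΔU = nCvΔT with Cv = (5/2)R = 20.8 J/(mol·K).
ΔU = 2.94×20.8×(376−567) = -11700 J.

-11700 J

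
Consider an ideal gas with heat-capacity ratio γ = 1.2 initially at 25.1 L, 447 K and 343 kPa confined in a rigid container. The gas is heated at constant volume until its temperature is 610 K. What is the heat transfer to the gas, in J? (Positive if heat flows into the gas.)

15700 J

n = P₁V₁/(RT₁) = 343×25.1/(8.314×447) = 2.32 mol.
Isochoric: V stays 25.1 L; P/T = const ⇒ T₂ = 610 K, P₂ = 468 kPa.
W = 0 (no volume change).
ΔU = nCvΔT = 2.32×41.6×(610−447) = 15700 J.
Q = ΔU = 15700 J.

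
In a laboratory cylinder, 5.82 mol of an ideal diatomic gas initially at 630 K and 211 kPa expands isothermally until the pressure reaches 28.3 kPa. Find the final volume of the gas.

1080 L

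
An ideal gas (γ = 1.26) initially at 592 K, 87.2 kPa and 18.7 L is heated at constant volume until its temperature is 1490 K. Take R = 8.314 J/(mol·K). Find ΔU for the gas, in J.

9510 J

n = P₁V₁/(RT₁) = 87.2×18.7/(8.314×592) = 0.331 mol.
Isochoric: V stays 18.7 L; P/T = const ⇒ T₂ = 1490 K, P₂ = 219 kPa.
For an ideal gas ΔU = nCvΔT with Cv = R/(γ−1) = 32.0 J/(mol·K).
ΔU = 0.331×32.0×(1490−592) = 9510 J.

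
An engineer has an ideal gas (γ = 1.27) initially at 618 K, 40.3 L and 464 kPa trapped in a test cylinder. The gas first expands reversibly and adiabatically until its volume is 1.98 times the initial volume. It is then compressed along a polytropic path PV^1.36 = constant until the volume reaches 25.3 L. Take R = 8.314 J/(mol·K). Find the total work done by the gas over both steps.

-10500 J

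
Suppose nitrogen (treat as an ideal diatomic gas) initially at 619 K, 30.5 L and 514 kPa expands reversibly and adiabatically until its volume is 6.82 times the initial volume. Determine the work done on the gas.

-21000 J

n = P₁V₁/(RT₁) = 514×30.5/(8.314×619) = 3.05 mol.
Adiabatic: TV^(γ−1) = const ⇒ T₂ = 619×(0.147)^0.400 = 287 K; PV^γ = const ⇒ P₂ = 35.0 kPa.
ΔU = nCvΔT = 3.05×20.8×(287−619) = -21000 J.
Q = 0 for an adiabatic process, so W = −ΔU = 21000 J.
Work done on the gas = −W_by = -21000 J.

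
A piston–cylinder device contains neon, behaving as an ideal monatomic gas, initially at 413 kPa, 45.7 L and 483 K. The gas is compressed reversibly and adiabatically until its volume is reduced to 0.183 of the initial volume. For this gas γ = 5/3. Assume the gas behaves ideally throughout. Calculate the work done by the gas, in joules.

n = P₁V₁/(RT₁) = 413×45.7/(8.314×483) = 4.70 mol.
Adiabatic: TV^(γ−1) = const ⇒ T₂ = 483×(5.46)^0.667 = 1500 K; PV^γ = const ⇒ P₂ = 7000 kPa.
ΔU = nCvΔT = 4.70×12.5×(1500−483) = 59500 J.
Q = 0 for an adiabatic process, so W = −ΔU = -59500 J.

-59500 J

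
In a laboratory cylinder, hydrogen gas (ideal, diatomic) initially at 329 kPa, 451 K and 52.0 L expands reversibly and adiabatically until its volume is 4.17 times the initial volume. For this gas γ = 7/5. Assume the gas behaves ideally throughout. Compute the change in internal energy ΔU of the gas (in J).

n = P₁V₁/(RT₁) = 329×52.0/(8.314×451) = 4.56 mol.
Adiabatic: TV^(γ−1) = const ⇒ T₂ = 451×(0.240)^0.400 = 255 K; PV^γ = const ⇒ P₂ = 44.6 kPa.
For an ideal gas ΔU = nCvΔT with Cv = (5/2)R = 20.8 J/(mol·K).
ΔU = 4.56×20.8×(255−451) = -18600 J.

-18600 J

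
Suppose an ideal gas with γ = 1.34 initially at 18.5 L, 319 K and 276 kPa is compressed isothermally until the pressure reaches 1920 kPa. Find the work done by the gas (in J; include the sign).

-9900 J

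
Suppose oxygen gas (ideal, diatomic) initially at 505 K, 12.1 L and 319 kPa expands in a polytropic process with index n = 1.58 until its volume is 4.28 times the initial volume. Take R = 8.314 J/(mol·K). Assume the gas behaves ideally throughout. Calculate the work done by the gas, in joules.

3790 J

n = P₁V₁/(RT₁) = 319×12.1/(8.314×505) = 0.919 mol.
Polytropic n=1.58: T₂ = T₁(V₁/V₂)^(n−1) = 505×(0.234)^0.58 = 217 K; P₂ = P₁(V₁/V₂)^n = 32.1 kPa.
W = (P₁V₁−P₂V₂)/(n−1) = (319×12.1−32.1×51.8)/0.58 = 3790 J.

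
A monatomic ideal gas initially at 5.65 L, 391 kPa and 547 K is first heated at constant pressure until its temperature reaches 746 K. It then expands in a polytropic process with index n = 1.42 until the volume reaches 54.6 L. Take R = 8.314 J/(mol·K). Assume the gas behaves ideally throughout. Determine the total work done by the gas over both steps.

n = P₁V₁/(RT₁) = 391×5.65/(8.314×547) = 0.486 mol.
Step 1 — Isobaric: P stays 391 kPa; V/T = const ⇒ T₂ = 746 K, V₂ = 7.71 L.
W = PΔV = 391×(7.71−5.65) kPa·L = 804 J.
ΔU = nCvΔT = 0.486×12.5×(746−547) = 1210 J.
Q = ΔU + W = nCpΔT = 2010 J.
State after step 1: P = 391 kPa, V = 7.71 L, T = 746 K.
Step 2 — Polytropic n=1.42: T₂ = T₁(V₁/V₂)^(n−1) = 746×(0.141)^0.42 = 328 K; P₂ = P₁(V₁/V₂)^n = 24.2 kPa.
W = (P₁V₁−P₂V₂)/(n−1) = (391×7.71−24.2×54.6)/0.42 = 4020 J.
ΔU = nCvΔT = 0.486×12.5×(328−746) = -2530 J.
Q = ΔU + W = 1490 J.
Net over both steps: W = 4830 J, Q = 3500 J, ΔU = -1330 J.

4830 J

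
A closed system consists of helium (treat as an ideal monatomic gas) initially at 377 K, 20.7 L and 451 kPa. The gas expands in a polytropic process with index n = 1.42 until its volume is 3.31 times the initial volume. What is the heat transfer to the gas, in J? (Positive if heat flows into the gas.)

n = P₁V₁/(RT₁) = 451×20.7/(8.314×377) = 2.98 mol.
Polytropic n=1.42: T₂ = T₁(V₁/V₂)^(n−1) = 377×(0.302)^0.42 = 228 K; P₂ = P₁(V₁/V₂)^n = 82.4 kPa.
W = (P₁V₁−P₂V₂)/(n−1) = (451×20.7−82.4×68.5)/0.42 = 8780 J.
ΔU = nCvΔT = 2.98×12.5×(228−377) = -5530 J.
Q = ΔU + W = 3250 J.

3250 J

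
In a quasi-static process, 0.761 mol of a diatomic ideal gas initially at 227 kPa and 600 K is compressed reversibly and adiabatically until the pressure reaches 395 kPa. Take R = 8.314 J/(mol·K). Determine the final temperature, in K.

V₁ = nRT₁/P₁ = 0.761×8.314×600/227 = 16.7 L.
Adiabatic: T₂/T₁ = (P₂/P₁)^((γ−1)/γ) ⇒ T₂ = 600×(1.74)^0.286 = 703 K; V₂ = 11.3 L.

703 K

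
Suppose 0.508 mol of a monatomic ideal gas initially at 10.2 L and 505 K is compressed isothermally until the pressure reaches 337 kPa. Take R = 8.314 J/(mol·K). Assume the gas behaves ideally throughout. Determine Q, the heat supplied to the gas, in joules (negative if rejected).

-1020 J

P₁ = nRT₁/V₁ = 0.508×8.314×505/10.2 = 209 kPa.
Isothermal: T stays 505 K; PV = const ⇒ V₂ = 6.33 L, P₂ = 337 kPa.
ΔU = 0 (ideal gas, T constant).
W = nRT ln(V₂/V₁) = 0.508×8.314×505×ln(0.620) = -1020 J.
Q = ΔU + W = -1020 J.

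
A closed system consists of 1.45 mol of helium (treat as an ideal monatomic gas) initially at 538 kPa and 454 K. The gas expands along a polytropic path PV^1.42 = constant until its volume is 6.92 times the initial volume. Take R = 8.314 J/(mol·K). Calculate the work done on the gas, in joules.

-7250 J

V₁ = nRT₁/P₁ = 1.45×8.314×454/538 = 10.2 L.
Polytropic n=1.42: T₂ = T₁(V₁/V₂)^(n−1) = 454×(0.145)^0.42 = 201 K; P₂ = P₁(V₁/V₂)^n = 34.5 kPa.
W = (P₁V₁−P₂V₂)/(n−1) = (538×10.2−34.5×70.4)/0.42 = 7250 J.
Work done on the gas = −W_by = -7250 J.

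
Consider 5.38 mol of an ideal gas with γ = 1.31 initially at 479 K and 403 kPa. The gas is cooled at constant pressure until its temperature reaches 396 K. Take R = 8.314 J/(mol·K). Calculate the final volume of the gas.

V₁ = nRT₁/P₁ = 5.38×8.314×479/403 = 53.2 L.
Isobaric: P stays 403 kPa; V/T = const ⇒ T₂ = 396 K, V₂ = 44.0 L.

44.0 L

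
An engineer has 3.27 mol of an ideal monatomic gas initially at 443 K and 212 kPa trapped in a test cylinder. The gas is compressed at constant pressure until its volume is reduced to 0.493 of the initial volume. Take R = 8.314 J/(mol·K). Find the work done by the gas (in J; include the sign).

-6110 J

V₁ = nRT₁/P₁ = 3.27×8.314×443/212 = 56.8 L.
Isobaric: P stays 212 kPa; V/T = const ⇒ T₂ = 218 K, V₂ = 28.0 L.
W = PΔV = 212×(28.0−56.8) kPa·L = -6110 J.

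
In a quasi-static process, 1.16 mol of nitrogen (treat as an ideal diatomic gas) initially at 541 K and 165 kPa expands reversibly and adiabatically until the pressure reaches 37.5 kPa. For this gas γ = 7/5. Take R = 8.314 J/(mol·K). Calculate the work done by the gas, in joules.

V₁ = nRT₁/P₁ = 1.16×8.314×541/165 = 31.6 L.
Adiabatic: T₂/T₁ = (P₂/P₁)^((γ−1)/γ) ⇒ T₂ = 541×(0.227)^0.286 = 354 K; V₂ = 91.1 L.
ΔU = nCvΔT = 1.16×20.8×(354−541) = -4500 J.
Q = 0 for an adiabatic process, so W = −ΔU = 4500 J.

4500 J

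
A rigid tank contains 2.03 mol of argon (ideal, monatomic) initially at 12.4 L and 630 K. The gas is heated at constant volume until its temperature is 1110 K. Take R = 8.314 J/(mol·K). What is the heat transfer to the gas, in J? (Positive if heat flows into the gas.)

P₁ = nRT₁/V₁ = 2.03×8.314×630/12.4 = 857 kPa.
Isochoric: V stays 12.4 L; P/T = const ⇒ T₂ = 1110 K, P₂ = 1510 kPa.
W = 0 (no volume change).
ΔU = nCvΔT = 2.03×12.5×(1110−630) = 12200 J.
Q = ΔU = 12200 J.

12200 J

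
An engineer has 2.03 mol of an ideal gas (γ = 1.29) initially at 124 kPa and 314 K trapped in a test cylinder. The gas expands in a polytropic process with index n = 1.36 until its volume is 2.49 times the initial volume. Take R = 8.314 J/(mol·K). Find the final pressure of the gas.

V₁ = nRT₁/P₁ = 2.03×8.314×314/124 = 42.7 L.
Polytropic n=1.36: T₂ = T₁(V₁/V₂)^(n−1) = 314×(0.402)^0.36 = 226 K; P₂ = P₁(V₁/V₂)^n = 35.9 kPa.

35.9 kPa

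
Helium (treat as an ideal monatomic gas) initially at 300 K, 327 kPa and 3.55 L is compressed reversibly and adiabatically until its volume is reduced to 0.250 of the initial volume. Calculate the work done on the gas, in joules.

n = P₁V₁/(RT₁) = 327×3.55/(8.314×300) = 0.465 mol.
Adiabatic: TV^(γ−1) = const ⇒ T₂ = 300×(4.00)^0.667 = 756 K; PV^γ = const ⇒ P₂ = 3300 kPa.
ΔU = nCvΔT = 0.465×12.5×(756−300) = 2650 J.
Q = 0 for an adiabatic process, so W = −ΔU = -2650 J.
Work done on the gas = −W_by = 2650 J.

2650 J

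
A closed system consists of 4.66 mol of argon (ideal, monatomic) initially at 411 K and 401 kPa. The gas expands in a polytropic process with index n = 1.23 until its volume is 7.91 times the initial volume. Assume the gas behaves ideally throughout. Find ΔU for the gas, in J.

V₁ = nRT₁/P₁ = 4.66×8.314×411/401 = 39.7 L.
Polytropic n=1.23: T₂ = T₁(V₁/V₂)^(n−1) = 411×(0.126)^0.23 = 255 K; P₂ = P₁(V₁/V₂)^n = 31.5 kPa.
For an ideal gas ΔU = nCvΔT with Cv = (3/2)R = 12.5 J/(mol·K).
ΔU = 4.66×12.5×(255−411) = -9040 J.

-9040 J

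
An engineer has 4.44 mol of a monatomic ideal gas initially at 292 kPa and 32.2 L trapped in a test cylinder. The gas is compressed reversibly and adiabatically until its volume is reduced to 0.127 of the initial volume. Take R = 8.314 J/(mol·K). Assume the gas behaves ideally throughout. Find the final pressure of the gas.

9100 kPa

T₁ = P₁V₁/(nR) = 292×32.2/(4.44×8.314) = 255 K.
Adiabatic: TV^(γ−1) = const ⇒ T₂ = 255×(7.87)^0.667 = 1010 K; PV^γ = const ⇒ P₂ = 9100 kPa.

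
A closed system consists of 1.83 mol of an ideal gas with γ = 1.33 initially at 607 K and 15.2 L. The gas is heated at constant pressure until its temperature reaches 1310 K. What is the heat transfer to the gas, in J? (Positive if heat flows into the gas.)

43100 J

P₁ = nRT₁/V₁ = 1.83×8.314×607/15.2 = 608 kPa.
Isobaric: P stays 608 kPa; V/T = const ⇒ T₂ = 1310 K, V₂ = 32.8 L.
W = PΔV = 608×(32.8−15.2) kPa·L = 10700 J.
ΔU = nCvΔT = 1.83×25.2×(1310−607) = 32400 J.
Q = ΔU + W = nCpΔT = 43100 J.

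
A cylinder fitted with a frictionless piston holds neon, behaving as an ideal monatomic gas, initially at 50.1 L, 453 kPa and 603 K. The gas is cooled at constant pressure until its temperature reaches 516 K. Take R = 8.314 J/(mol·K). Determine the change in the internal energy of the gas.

-4910 J

n = P₁V₁/(RT₁) = 453×50.1/(8.314×603) = 4.53 mol.
Isobaric: P stays 453 kPa; V/T = const ⇒ T₂ = 516 K, V₂ = 42.9 L.
For an ideal gas ΔU = nCvΔT with Cv = (3/2)R = 12.5 J/(mol·K).
ΔU = 4.53×12.5×(516−603) = -4910 J.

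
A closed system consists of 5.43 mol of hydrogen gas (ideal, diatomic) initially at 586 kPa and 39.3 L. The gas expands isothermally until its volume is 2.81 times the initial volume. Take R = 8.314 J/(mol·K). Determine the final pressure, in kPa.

T₁ = P₁V₁/(nR) = 586×39.3/(5.43×8.314) = 510 K.
Isothermal: T stays 510 K; PV = const ⇒ V₂ = 110 L, P₂ = 209 kPa.

209 kPa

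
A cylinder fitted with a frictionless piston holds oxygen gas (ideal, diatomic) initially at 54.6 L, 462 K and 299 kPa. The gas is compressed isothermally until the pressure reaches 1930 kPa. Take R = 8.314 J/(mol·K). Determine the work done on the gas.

n = P₁V₁/(RT₁) = 299×54.6/(8.314×462) = 4.25 mol.
Isothermal: T stays 462 K; PV = const ⇒ V₂ = 8.46 L, P₂ = 1930 kPa.
W = nRT ln(V₂/V₁) = 4.25×8.314×462×ln(0.155) = -30400 J.
Work done on the gas = −W_by = 30400 J.

30400 J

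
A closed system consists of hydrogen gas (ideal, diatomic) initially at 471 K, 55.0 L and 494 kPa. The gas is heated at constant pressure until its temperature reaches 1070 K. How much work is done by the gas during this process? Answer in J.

34600 J

n = P₁V₁/(RT₁) = 494×55.0/(8.314×471) = 6.94 mol.
Isobaric: P stays 494 kPa; V/T = const ⇒ T₂ = 1070 K, V₂ = 125 L.
W = PΔV = 494×(125−55.0) kPa·L = 34600 J.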